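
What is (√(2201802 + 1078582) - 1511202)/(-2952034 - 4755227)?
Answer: 503734/2569087 - 16*√12814/7707261 ≈ 0.19584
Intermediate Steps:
(√(2201802 + 1078582) - 1511202)/(-2952034 - 4755227) = (√3280384 - 1511202)/(-7707261) = (16*√12814 - 1511202)*(-1/7707261) = (-1511202 + 16*√12814)*(-1/7707261) = 503734/2569087 - 16*√12814/7707261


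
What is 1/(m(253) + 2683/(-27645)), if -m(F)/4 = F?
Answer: -27645/27979423 ≈ -0.00098805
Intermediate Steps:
m(F) = -4*F
1/(m(253) + 2683/(-27645)) = 1/(-4*253 + 2683/(-27645)) = 1/(-1012 + 2683*(-1/27645)) = 1/(-1012 - 2683/27645) = 1/(-27979423/27645) = -27645/27979423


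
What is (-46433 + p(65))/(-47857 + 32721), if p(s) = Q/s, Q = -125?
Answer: 301827/98384 ≈ 3.0678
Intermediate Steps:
p(s) = -125/s
(-46433 + p(65))/(-47857 + 32721) = (-46433 - 125/65)/(-47857 + 32721) = (-46433 - 125*1/65)/(-15136) = (-46433 - 25/13)*(-1/15136) = -603654/13*(-1/15136) = 301827/98384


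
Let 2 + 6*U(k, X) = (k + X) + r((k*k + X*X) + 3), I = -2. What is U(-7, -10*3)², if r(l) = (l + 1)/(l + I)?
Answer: 1302993409/32490000 ≈ 40.104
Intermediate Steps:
r(l) = (1 + l)/(-2 + l) (r(l) = (l + 1)/(l - 2) = (1 + l)/(-2 + l))
U(k, X) = -⅓ + X/6 + k/6 + (4 + X² + k²)/(6*(1 + X² + k²)) (U(k, X) = -⅓ + ((k + X) + (1 + ((k*k + X*X) + 3))/(-2 + ((k*k + X*X) + 3)))/6 = -⅓ + ((X + k) + (1 + ((k² + X²) + 3))/(-2 + ((k² + X²) + 3)))/6 = -⅓ + ((X + k) + (1 + ((X² + k²) + 3))/(-2 + ((X² + k²) + 3)))/6 = -⅓ + ((X + k) + (1 + (3 + X² + k²))/(-2 + (3 + X² + k²)))/6 = -⅓ + ((X + k) + (4 + X² + k²)/(1 + X² + k²))/6 = -⅓ + (X + k + (4 + X² + k²)/(1 + X² + k²))/6 = -⅓ + (X/6 + k/6 + (4 + X² + k²)/(6*(1 + X² + k²))) = -⅓ + X/6 + k/6 + (4 + X² + k²)/(6*(1 + X² + k²)))
U(-7, -10*3)² = ((4 + (-10*3)² + (-7)² + (1 + (-10*3)² + (-7)²)*(-2 - 10*3 - 7))/(6*(1 + (-10*3)² + (-7)²)))² = ((4 + (-30)² + 49 + (1 + (-30)² + 49)*(-2 - 30 - 7))/(6*(1 + (-30)² + 49)))² = ((4 + 900 + 49 + (1 + 900 + 49)*(-39))/(6*(1 + 900 + 49)))² = ((⅙)*(4 + 900 + 49 + 950*(-39))/950)² = ((⅙)*(1/950)*(4 + 900 + 49 - 37050))² = ((⅙)*(1/950)*(-36097))² = (-36097/5700)² = 1302993409/32490000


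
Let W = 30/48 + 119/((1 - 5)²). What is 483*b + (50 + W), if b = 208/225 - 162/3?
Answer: -30692917/1200 ≈ -25577.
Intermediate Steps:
W = 129/16 (W = 30*(1/48) + 119/((-4)²) = 5/8 + 119/16 = 129/16 ≈ 8.0625)
b = -11942/225 (b = 208*(1/225) - 162*⅓ = 208/225 - 54 = -11942/225 ≈ -53.076)
483*b + (50 + W) = 483*(-11942/225) + (50 + 129/16) = -1922662/75 + 929/16 = -30692917/1200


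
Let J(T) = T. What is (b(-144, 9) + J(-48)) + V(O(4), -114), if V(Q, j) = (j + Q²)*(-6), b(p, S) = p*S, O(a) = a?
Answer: -756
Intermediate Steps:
b(p, S) = S*p
V(Q, j) = -6*j - 6*Q²
(b(-144, 9) + J(-48)) + V(O(4), -114) = (9*(-144) - 48) + (-6*(-114) - 6*4²) = (-1296 - 48) + (684 - 6*16) = -1344 + (684 - 96) = -1344 + 588 = -756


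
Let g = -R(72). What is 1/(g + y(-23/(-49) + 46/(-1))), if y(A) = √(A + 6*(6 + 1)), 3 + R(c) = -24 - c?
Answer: 4851/480422 - 7*I*√173/480422 ≈ 0.010097 - 0.00019165*I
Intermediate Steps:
R(c) = -27 - c (R(c) = -3 + (-24 - c) = -27 - c)
g = 99 (g = -(-27 - 1*72) = -(-27 - 72) = -1*(-99) = 99)
y(A) = √(42 + A) (y(A) = √(A + 6*7) = √(A + 42) = √(42 + A))
1/(g + y(-23/(-49) + 46/(-1))) = 1/(99 + √(42 + (-23/(-49) + 46/(-1)))) = 1/(99 + √(42 + (-23*(-1/49) + 46*(-1)))) = 1/(99 + √(42 + (23/49 - 46))) = 1/(99 + √(42 - 2231/49)) = 1/(99 + √(-173/49)) = 1/(99 + I*√173/7)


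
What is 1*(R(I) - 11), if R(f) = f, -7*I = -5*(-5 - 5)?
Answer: -127/7 ≈ -18.143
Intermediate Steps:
I = -50/7 (I = -(-5)*(-5 - 5)/7 = -(-5)*(-10)/7 = -⅐*50 = -50/7 ≈ -7.1429)
1*(R(I) - 11) = 1*(-50/7 - 11) = 1*(-127/7) = -127/7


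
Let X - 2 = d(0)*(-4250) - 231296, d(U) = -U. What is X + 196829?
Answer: -34465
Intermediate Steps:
X = -231294 (X = 2 + (-1*0*(-4250) - 231296) = 2 + (0*(-4250) - 231296) = 2 + (0 - 231296) = 2 - 231296 = -231294)
X + 196829 = -231294 + 196829 = -34465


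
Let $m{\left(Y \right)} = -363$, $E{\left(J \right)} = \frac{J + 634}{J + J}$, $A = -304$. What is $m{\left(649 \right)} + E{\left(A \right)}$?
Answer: $- \frac{110517}{304} \approx -363.54$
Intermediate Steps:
$E{\left(J \right)} = \frac{634 + J}{2 J}$
$m{\left(649 \right)} + E{\left(A \right)} = -363 + \frac{634 - 304}{2 \left(-304\right)} = -363 + \frac{1}{2} \left(- \frac{1}{304}\right) 330 = -363 - \frac{165}{304} = - \frac{110517}{304}$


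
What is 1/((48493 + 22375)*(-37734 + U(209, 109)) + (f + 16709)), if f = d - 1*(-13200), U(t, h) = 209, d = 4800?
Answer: -1/2659286991 ≈ -3.7604e-10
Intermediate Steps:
f = 18000 (f = 4800 - 1*(-13200) = 4800 + 13200 = 18000)
1/((48493 + 22375)*(-37734 + U(209, 109)) + (f + 16709)) = 1/((48493 + 22375)*(-37734 + 209) + (18000 + 16709)) = 1/(70868*(-37525) + 34709) = 1/(-2659321700 + 34709) = 1/(-2659286991) = -1/2659286991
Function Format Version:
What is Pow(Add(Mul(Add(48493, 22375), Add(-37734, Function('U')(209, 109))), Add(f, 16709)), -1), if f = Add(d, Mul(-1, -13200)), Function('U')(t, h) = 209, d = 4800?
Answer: Rational(-1, 2659286991) ≈ -3.7604e-10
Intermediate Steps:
f = 18000 (f = Add(4800, Mul(-1, -13200)) = Add(4800, 13200) = 18000)
Pow(Add(Mul(Add(48493, 22375), Add(-37734, Function('U')(209, 109))), Add(f, 16709)), -1) = Pow(Add(Mul(Add(48493, 22375), Add(-37734, 209)), Add(18000, 16709)), -1) = Pow(Add(Mul(70868, -37525), 34709), -1) = Pow(Add(-2659321700, 34709), -1) = Pow(-2659286991, -1) = Rational(-1, 2659286991)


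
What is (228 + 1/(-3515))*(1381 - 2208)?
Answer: -662773513/3515 ≈ -1.8856e+5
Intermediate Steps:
(228 + 1/(-3515))*(1381 - 2208) = (228 - 1/3515)*(-827) = (801419/3515)*(-827) = -662773513/3515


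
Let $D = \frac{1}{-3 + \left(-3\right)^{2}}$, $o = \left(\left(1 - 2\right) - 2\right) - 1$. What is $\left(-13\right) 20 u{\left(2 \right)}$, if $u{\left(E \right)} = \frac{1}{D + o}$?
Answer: $\frac{1560}{23} \approx 67.826$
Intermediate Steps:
$o = -4$ ($o = \left(-1 - 2\right) - 1 = -3 - 1 = -4$)
$D = \frac{1}{6}$ ($D = \frac{1}{-3 + 9} = \frac{1}{6} \approx 0.16667$)
$u{\left(E \right)} = - \frac{6}{23}$ ($u{\left(E \right)} = \frac{1}{\frac{1}{6} - 4} = \frac{1}{- \frac{23}{6}} = - \frac{6}{23}$)
$\left(-13\right) 20 u{\left(2 \right)} = \left(-13\right) 20 \left(- \frac{6}{23}\right) = \left(-260\right) \left(- \frac{6}{23}\right) = \frac{1560}{23}$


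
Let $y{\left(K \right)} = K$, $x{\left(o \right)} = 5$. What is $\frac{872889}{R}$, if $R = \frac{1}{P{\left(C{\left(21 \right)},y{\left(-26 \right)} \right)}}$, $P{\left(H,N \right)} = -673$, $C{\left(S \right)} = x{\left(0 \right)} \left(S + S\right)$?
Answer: $-587454297$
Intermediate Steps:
$C{\left(S \right)} = 10 S$ ($C{\left(S \right)} = 5 \left(S + S\right) = 5 \cdot 2 S = 10 S$)
$R = - \frac{1}{673}$ ($R = \frac{1}{-673} = - \frac{1}{673} \approx -0.0014859$)
$\frac{872889}{R} = \frac{872889}{- \frac{1}{673}} = 872889 \left(-673\right) = -587454297$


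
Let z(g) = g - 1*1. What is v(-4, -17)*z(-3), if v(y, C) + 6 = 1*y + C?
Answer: 108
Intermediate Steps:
z(g) = -1 + g (z(g) = g - 1 = -1 + g)
v(y, C) = -6 + C + y (v(y, C) = -6 + (1*y + C) = -6 + (y + C) = -6 + (C + y) = -6 + C + y)
v(-4, -17)*z(-3) = (-6 - 17 - 4)*(-1 - 3) = -27*(-4) = 108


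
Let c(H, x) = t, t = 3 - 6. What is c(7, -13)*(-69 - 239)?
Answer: 924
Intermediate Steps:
t = -3
c(H, x) = -3
c(7, -13)*(-69 - 239) = -3*(-69 - 239) = -3*(-308) = 924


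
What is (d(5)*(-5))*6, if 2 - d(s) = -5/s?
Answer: -90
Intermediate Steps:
d(s) = 2 + 5/s (d(s) = 2 - (-5)/s = 2 + 5/s)
(d(5)*(-5))*6 = ((2 + 5/5)*(-5))*6 = ((2 + 5*(⅕))*(-5))*6 = ((2 + 1)*(-5))*6 = (3*(-5))*6 = -15*6 = -90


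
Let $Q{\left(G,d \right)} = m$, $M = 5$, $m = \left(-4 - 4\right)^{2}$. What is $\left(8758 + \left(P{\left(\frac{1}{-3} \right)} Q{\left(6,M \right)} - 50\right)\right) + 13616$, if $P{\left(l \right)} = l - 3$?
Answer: $\frac{66332}{3} \approx 22111.0$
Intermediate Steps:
$m = 64$ ($m = \left(-8\right)^{2} = 64$)
$P{\left(l \right)} = -3 + l$
$Q{\left(G,d \right)} = 64$
$\left(8758 + \left(P{\left(\frac{1}{-3} \right)} Q{\left(6,M \right)} - 50\right)\right) + 13616 = \left(8758 + \left(\left(-3 + \frac{1}{-3}\right) 64 - 50\right)\right) + 13616 = \left(8758 + \left(\left(-3 - \frac{1}{3}\right) 64 - 50\right)\right) + 13616 = \left(8758 - \frac{790}{3}\right) + 13616 = \frac{25484}{3} + 13616 = \frac{66332}{3}$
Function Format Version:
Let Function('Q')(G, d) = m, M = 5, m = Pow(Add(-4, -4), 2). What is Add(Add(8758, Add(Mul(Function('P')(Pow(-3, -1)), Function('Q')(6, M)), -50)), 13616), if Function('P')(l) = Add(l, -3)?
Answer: Rational(66332, 3) ≈ 22111.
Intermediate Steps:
m = 64 (m = Pow(-8, 2) = 64)
Function('P')(l) = Add(-3, l)
Function('Q')(G, d) = 64
Add(Add(8758, Add(Mul(Function('P')(Pow(-3, -1)), Function('Q')(6, M)), -50)), 13616) = Add(Add(8758, Add(Mul(Add(-3, Pow(-3, -1)), 64), -50)), 13616) = Add(Add(8758, Add(Mul(Add(-3, Rational(-1, 3)), 64), -50)), 13616) = Add(Add(8758, Add(Mul(Rational(-10, 3), 64), -50)), 13616) = Add(Add(8758, Add(Rational(-640, 3), -50)), 13616) = Add(Add(8758, Rational(-790, 3)), 13616) = Add(Rational(25484, 3), 13616) = Rational(66332, 3)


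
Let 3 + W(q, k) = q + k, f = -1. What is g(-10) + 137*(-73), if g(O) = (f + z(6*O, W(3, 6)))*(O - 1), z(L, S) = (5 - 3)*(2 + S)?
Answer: -10166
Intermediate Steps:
W(q, k) = -3 + k + q (W(q, k) = -3 + (q + k) = -3 + (k + q) = -3 + k + q)
z(L, S) = 4 + 2*S (z(L, S) = 2*(2 + S) = 4 + 2*S)
g(O) = -15 + 15*O (g(O) = (-1 + (4 + 2*(-3 + 6 + 3)))*(O - 1) = (-1 + (4 + 2*6))*(-1 + O) = (-1 + (4 + 12))*(-1 + O) = (-1 + 16)*(-1 + O) = 15*(-1 + O) = -15 + 15*O)
g(-10) + 137*(-73) = (-15 + 15*(-10)) + 137*(-73) = (-15 - 150) - 10001 = -165 - 10001 = -10166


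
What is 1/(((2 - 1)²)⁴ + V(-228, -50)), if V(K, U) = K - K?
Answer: 1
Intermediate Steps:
V(K, U) = 0
1/(((2 - 1)²)⁴ + V(-228, -50)) = 1/(((2 - 1)²)⁴ + 0) = 1/((1²)⁴ + 0) = 1/(1⁴ + 0) = 1/(1 + 0) = 1/1 = 1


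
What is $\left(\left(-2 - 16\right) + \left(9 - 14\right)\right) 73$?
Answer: $-1679$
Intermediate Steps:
$\left(\left(-2 - 16\right) + \left(9 - 14\right)\right) 73 = \left(\left(-2 - 16\right) - 5\right) 73 = \left(-18 - 5\right) 73 = \left(-23\right) 73 = -1679$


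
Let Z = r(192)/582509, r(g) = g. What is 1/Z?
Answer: 582509/192 ≈ 3033.9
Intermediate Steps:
Z = 192/582509 ≈ 0.00032961
1/Z = 1/(192/582509) = 582509/192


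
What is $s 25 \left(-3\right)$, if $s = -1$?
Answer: $75$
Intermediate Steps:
$s 25 \left(-3\right) = \left(-1\right) 25 \left(-3\right) = \left(-25\right) \left(-3\right) = 75$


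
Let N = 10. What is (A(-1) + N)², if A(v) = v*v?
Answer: 121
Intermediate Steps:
A(v) = v²
(A(-1) + N)² = ((-1)² + 10)² = (1 + 10)² = 11² = 121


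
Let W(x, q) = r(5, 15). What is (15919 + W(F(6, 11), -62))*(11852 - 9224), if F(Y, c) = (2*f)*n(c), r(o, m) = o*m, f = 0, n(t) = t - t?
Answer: 42032232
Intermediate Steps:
n(t) = 0
r(o, m) = m*o
F(Y, c) = 0 (F(Y, c) = (2*0)*0 = 0*0 = 0)
W(x, q) = 75 (W(x, q) = 15*5 = 75)
(15919 + W(F(6, 11), -62))*(11852 - 9224) = (15919 + 75)*(11852 - 9224) = 15994*2628 = 42032232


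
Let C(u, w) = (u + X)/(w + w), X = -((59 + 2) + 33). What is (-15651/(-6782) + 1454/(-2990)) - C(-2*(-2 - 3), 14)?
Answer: 48885001/10139090 ≈ 4.8214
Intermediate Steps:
X = -94 (X = -(61 + 33) = -1*94 = -94)
C(u, w) = (-94 + u)/(2*w) (C(u, w) = (u - 94)/(w + w) = (-94 + u)/((2*w)) = (-94 + u)*(1/(2*w)) = (-94 + u)/(2*w))
(-15651/(-6782) + 1454/(-2990)) - C(-2*(-2 - 3), 14) = (-15651/(-6782) + 1454/(-2990)) - (-94 - 2*(-2 - 3))/(2*14) = (-15651*(-1/6782) + 1454*(-1/2990)) - (-94 - 2*(-5))/(2*14) = (15651/6782 - 727/1495) - (-94 + 10)/(2*14) = 18467731/10139090 - (-84)/(2*14) = 18467731/10139090 - 1*(-3) = 18467731/10139090 + 3 = 48885001/10139090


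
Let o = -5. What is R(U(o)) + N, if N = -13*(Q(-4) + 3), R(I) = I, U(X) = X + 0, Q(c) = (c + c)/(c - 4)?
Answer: -57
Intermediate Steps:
Q(c) = 2*c/(-4 + c) (Q(c) = (2*c)/(-4 + c) = 2*c/(-4 + c))
U(X) = X
N = -52 (N = -13*(2*(-4)/(-4 - 4) + 3) = -13*(2*(-4)/(-8) + 3) = -13*(2*(-4)*(-⅛) + 3) = -13*(1 + 3) = -13*4 = -52)
R(U(o)) + N = -5 - 52 = -57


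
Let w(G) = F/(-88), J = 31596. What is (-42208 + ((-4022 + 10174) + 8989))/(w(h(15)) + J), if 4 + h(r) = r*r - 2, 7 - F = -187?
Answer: -1190948/1390127 ≈ -0.85672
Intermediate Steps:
F = 194 (F = 7 - 1*(-187) = 7 + 187 = 194)
h(r) = -6 + r² (h(r) = -4 + (r*r - 2) = -4 + (r² - 2) = -4 + (-2 + r²) = -6 + r²)
w(G) = -97/44 (w(G) = 194/(-88) = 194*(-1/88) = -97/44)
(-42208 + ((-4022 + 10174) + 8989))/(w(h(15)) + J) = (-42208 + ((-4022 + 10174) + 8989))/(-97/44 + 31596) = (-42208 + (6152 + 8989))/(1390127/44) = (-42208 + 15141)*(44/1390127) = -27067*44/1390127 = -1190948/1390127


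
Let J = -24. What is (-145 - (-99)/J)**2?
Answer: 1423249/64 ≈ 22238.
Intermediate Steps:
(-145 - (-99)/J)**2 = (-145 - (-99)/(-24))**2 = (-145 - (-99)*(-1)/24)**2 = (-145 - 1*33/8)**2 = (-145 - 33/8)**2 = (-1193/8)**2 = 1423249/64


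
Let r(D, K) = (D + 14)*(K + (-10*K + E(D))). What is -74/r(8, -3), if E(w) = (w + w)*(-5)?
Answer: 37/583 ≈ 0.063465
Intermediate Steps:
E(w) = -10*w (E(w) = (2*w)*(-5) = -10*w)
r(D, K) = (14 + D)*(-10*D - 9*K) (r(D, K) = (D + 14)*(K + (-10*K - 10*D)) = (14 + D)*(K + (-10*D - 10*K)) = (14 + D)*(-10*D - 9*K))
-74/r(8, -3) = -74/(-140*8 - 126*(-3) - 10*8² - 9*8*(-3)) = -74/(-1120 + 378 - 10*64 + 216) = -74/(-1120 + 378 - 640 + 216) = -74/(-1166) = -74*(-1/1166) = 37/583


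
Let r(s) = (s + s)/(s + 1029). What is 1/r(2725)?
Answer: 1877/2725 ≈ 0.68881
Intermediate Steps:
r(s) = 2*s/(1029 + s) (r(s) = (2*s)/(1029 + s) = 2*s/(1029 + s))
1/r(2725) = 1/(2*2725/(1029 + 2725)) = 1/(2*2725/3754) = 1/(2*2725*(1/3754)) = 1/(2725/1877) = 1877/2725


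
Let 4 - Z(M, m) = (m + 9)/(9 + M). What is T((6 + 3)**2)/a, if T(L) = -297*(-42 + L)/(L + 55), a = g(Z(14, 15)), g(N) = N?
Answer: -266409/9248 ≈ -28.807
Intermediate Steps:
Z(M, m) = 4 - (9 + m)/(9 + M) (Z(M, m) = 4 - (m + 9)/(9 + M) = 4 - (9 + m)/(9 + M))
a = 68/23 (a = (27 - 1*15 + 4*14)/(9 + 14) = (27 - 15 + 56)/23 = (1/23)*68 = 68/23 ≈ 2.9565)
T(L) = -297*(-42 + L)/(55 + L)
T((6 + 3)**2)/a = (297*(42 - (6 + 3)**2)/(55 + (6 + 3)**2))/(68/23) = (297*(42 - 1*9**2)/(55 + 9**2))*(23/68) = (297*(42 - 1*81)/(55 + 81))*(23/68) = (297*(42 - 81)/136)*(23/68) = (297*(1/136)*(-39))*(23/68) = -11583/136*23/68 = -266409/9248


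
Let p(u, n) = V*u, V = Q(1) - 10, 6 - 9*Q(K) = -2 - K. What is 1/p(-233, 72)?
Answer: 1/2097 ≈ 0.00047687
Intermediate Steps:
Q(K) = 8/9 + K/9 (Q(K) = ⅔ - (-2 - K)/9 = ⅔ + (2/9 + K/9) = 8/9 + K/9)
V = -9 (V = (8/9 + (⅑)*1) - 10 = (8/9 + ⅑) - 10 = 1 - 10 = -9)
p(u, n) = -9*u
1/p(-233, 72) = 1/(-9*(-233)) = 1/2097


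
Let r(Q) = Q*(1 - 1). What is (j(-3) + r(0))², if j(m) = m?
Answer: 9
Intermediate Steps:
r(Q) = 0 (r(Q) = Q*0 = 0)
(j(-3) + r(0))² = (-3 + 0)² = (-3)² = 9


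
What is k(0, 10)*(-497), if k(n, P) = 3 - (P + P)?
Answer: 8449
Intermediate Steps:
k(n, P) = 3 - 2*P
k(0, 10)*(-497) = (3 - 2*10)*(-497) = (3 - 20)*(-497) = -17*(-497) = 8449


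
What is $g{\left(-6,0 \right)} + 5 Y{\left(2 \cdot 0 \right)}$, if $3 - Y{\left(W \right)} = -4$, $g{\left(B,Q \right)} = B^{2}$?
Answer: $71$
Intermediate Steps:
$Y{\left(W \right)} = 7$ ($Y{\left(W \right)} = 3 - -4 = 3 + 4 = 7$)
$g{\left(-6,0 \right)} + 5 Y{\left(2 \cdot 0 \right)} = \left(-6\right)^{2} + 5 \cdot 7 = 36 + 35 = 71$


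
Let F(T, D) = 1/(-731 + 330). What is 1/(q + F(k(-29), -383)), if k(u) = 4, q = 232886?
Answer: 401/93387285 ≈ 4.2940e-6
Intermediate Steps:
F(T, D) = -1/401 (F(T, D) = 1/(-401) = -1/401)
1/(q + F(k(-29), -383)) = 1/(232886 - 1/401) = 1/(93387285/401) = 401/93387285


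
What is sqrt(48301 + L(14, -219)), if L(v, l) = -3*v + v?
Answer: sqrt(48273) ≈ 219.71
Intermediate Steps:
L(v, l) = -2*v
sqrt(48301 + L(14, -219)) = sqrt(48301 - 2*14) = sqrt(48301 - 28) = sqrt(48273)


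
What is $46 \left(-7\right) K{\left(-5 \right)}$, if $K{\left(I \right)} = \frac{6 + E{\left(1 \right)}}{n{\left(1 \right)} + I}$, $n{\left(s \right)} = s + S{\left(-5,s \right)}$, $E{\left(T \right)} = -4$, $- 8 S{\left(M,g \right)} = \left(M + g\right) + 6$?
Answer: $\frac{2576}{17} \approx 151.53$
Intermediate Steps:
$S{\left(M,g \right)} = - \frac{3}{4} - \frac{M}{8} - \frac{g}{8}$ ($S{\left(M,g \right)} = - \frac{\left(M + g\right) + 6}{8} = - \frac{6 + M + g}{8} = - \frac{3}{4} - \frac{M}{8} - \frac{g}{8}$)
$n{\left(s \right)} = - \frac{1}{8} + \frac{7 s}{8}$ ($n{\left(s \right)} = s - \left(\frac{1}{8} + \frac{s}{8}\right) = - \frac{1}{8} + \frac{7 s}{8}$)
$K{\left(I \right)} = \frac{2}{\frac{3}{4} + I}$ ($K{\left(I \right)} = \frac{6 - 4}{\left(- \frac{1}{8} + \frac{7}{8} \cdot 1\right) + I} = \frac{2}{\left(- \frac{1}{8} + \frac{7}{8}\right) + I} = \frac{2}{\frac{3}{4} + I}$)
$46 \left(-7\right) K{\left(-5 \right)} = 46 \left(-7\right) \frac{8}{3 + 4 \left(-5\right)} = - 322 \frac{8}{3 - 20} = - 322 \frac{8}{-17} = - 322 \cdot 8 \left(- \frac{1}{17}\right) = \left(-322\right) \left(- \frac{8}{17}\right) = \frac{2576}{17}$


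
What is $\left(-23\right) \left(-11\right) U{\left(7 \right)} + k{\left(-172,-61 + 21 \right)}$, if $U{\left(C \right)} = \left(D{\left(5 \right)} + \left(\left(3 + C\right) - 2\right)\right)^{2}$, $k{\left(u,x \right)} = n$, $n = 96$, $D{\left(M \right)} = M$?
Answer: $42853$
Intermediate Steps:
$k{\left(u,x \right)} = 96$
$U{\left(C \right)} = \left(6 + C\right)^{2}$ ($U{\left(C \right)} = \left(5 + \left(\left(3 + C\right) - 2\right)\right)^{2} = \left(5 + \left(1 + C\right)\right)^{2} = \left(6 + C\right)^{2}$)
$\left(-23\right) \left(-11\right) U{\left(7 \right)} + k{\left(-172,-61 + 21 \right)} = \left(-23\right) \left(-11\right) \left(6 + 7\right)^{2} + 96 = 253 \cdot 13^{2} + 96 = 253 \cdot 169 + 96 = 42757 + 96 = 42853$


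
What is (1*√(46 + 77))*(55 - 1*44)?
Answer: 11*√123 ≈ 122.00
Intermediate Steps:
(1*√(46 + 77))*(55 - 1*44) = (1*√123)*(55 - 44) = √123*11 = 11*√123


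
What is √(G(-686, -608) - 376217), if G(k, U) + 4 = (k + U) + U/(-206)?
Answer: I*√4005025323/103 ≈ 614.42*I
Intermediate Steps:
G(k, U) = -4 + k + 205*U/206 (G(k, U) = -4 + ((k + U) + U/(-206)) = -4 + ((U + k) + U*(-1/206)) = -4 + ((U + k) - U/206) = -4 + (k + 205*U/206) = -4 + k + 205*U/206)
√(G(-686, -608) - 376217) = √((-4 - 686 + (205/206)*(-608)) - 376217) = √((-4 - 686 - 62320/103) - 376217) = √(-133390/103 - 376217) = √(-38883741/103) = I*√4005025323/103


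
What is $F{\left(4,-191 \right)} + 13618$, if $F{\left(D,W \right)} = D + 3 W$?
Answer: $13049$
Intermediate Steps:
$F{\left(4,-191 \right)} + 13618 = \left(4 + 3 \left(-191\right)\right) + 13618 = \left(4 - 573\right) + 13618 = -569 + 13618 = 13049$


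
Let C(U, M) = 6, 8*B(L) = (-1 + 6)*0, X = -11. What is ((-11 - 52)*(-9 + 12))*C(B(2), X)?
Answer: -1134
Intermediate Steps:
B(L) = 0 (B(L) = ((-1 + 6)*0)/8 = (5*0)/8 = (⅛)*0 = 0)
((-11 - 52)*(-9 + 12))*C(B(2), X) = ((-11 - 52)*(-9 + 12))*6 = -63*3*6 = -189*6 = -1134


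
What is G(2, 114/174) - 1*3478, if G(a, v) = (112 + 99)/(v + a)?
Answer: -261687/77 ≈ -3398.5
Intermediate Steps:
G(a, v) = 211/(a + v)
G(2, 114/174) - 1*3478 = 211/(2 + 114/174) - 1*3478 = 211/(2 + 114*(1/174)) - 3478 = 211/(2 + 19/29) - 3478 = 211/(77/29) - 3478 = 211*(29/77) - 3478 = 6119/77 - 3478 = -261687/77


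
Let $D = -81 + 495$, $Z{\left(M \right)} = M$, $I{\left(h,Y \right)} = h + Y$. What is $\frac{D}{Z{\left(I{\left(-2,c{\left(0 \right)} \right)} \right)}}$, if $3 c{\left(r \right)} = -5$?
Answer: $- \frac{1242}{11} \approx -112.91$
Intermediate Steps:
$c{\left(r \right)} = - \frac{5}{3}$ ($c{\left(r \right)} = \frac{1}{3} \left(-5\right) = - \frac{5}{3}$)
$I{\left(h,Y \right)} = Y + h$
$D = 414$
$\frac{D}{Z{\left(I{\left(-2,c{\left(0 \right)} \right)} \right)}} = \frac{414}{- \frac{5}{3} - 2} = \frac{414}{- \frac{11}{3}} = 414 \left(- \frac{3}{11}\right) = - \frac{1242}{11}$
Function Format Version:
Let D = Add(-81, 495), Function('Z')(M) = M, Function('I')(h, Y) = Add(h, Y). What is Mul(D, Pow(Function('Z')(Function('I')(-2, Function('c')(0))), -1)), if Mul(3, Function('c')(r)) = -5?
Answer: Rational(-1242, 11) ≈ -112.91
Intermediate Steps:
Function('c')(r) = Rational(-5, 3) (Function('c')(r) = Mul(Rational(1, 3), -5) = Rational(-5, 3))
Function('I')(h, Y) = Add(Y, h)
D = 414
Mul(D, Pow(Function('Z')(Function('I')(-2, Function('c')(0))), -1)) = Mul(414, Pow(Add(Rational(-5, 3), -2), -1)) = Mul(414, Pow(Rational(-11, 3), -1)) = Mul(414, Rational(-3, 11)) = Rational(-1242, 11)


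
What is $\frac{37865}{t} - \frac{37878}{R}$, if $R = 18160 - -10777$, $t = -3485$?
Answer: $- \frac{245540867}{20169089} \approx -12.174$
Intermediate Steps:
$R = 28937$ ($R = 18160 + 10777 = 28937$)
$\frac{37865}{t} - \frac{37878}{R} = \frac{37865}{-3485} - \frac{37878}{28937} = 37865 \left(- \frac{1}{3485}\right) - \frac{37878}{28937} = - \frac{7573}{697} - \frac{37878}{28937} = - \frac{245540867}{20169089}$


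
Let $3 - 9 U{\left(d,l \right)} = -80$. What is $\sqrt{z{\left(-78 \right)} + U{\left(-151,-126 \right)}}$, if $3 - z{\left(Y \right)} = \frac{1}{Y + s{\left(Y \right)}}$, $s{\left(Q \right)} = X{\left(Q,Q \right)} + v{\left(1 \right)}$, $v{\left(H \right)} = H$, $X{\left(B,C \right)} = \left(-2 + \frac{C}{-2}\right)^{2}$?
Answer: $\frac{\sqrt{45901853}}{1938} \approx 3.4959$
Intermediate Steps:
$X{\left(B,C \right)} = \left(-2 - \frac{C}{2}\right)^{2}$ ($X{\left(B,C \right)} = \left(-2 + C \left(- \frac{1}{2}\right)\right)^{2} = \left(-2 - \frac{C}{2}\right)^{2}$)
$s{\left(Q \right)} = 1 + \frac{\left(4 + Q\right)^{2}}{4}$ ($s{\left(Q \right)} = \frac{\left(4 + Q\right)^{2}}{4} + 1 = 1 + \frac{\left(4 + Q\right)^{2}}{4}$)
$z{\left(Y \right)} = 3 - \frac{1}{1 + Y + \frac{\left(4 + Y\right)^{2}}{4}}$ ($z{\left(Y \right)} = 3 - \frac{1}{Y + \left(1 + \frac{\left(4 + Y\right)^{2}}{4}\right)} = 3 - \frac{1}{1 + Y + \frac{\left(4 + Y\right)^{2}}{4}}$)
$U{\left(d,l \right)} = \frac{83}{9}$ ($U{\left(d,l \right)} = \frac{1}{3} - - \frac{80}{9} = \frac{1}{3} + \frac{80}{9} = \frac{83}{9}$)
$\sqrt{z{\left(-78 \right)} + U{\left(-151,-126 \right)}} = \sqrt{\frac{56 + 3 \left(-78\right)^{2} + 36 \left(-78\right)}{20 + \left(-78\right)^{2} + 12 \left(-78\right)} + \frac{83}{9}} = \sqrt{\frac{56 + 3 \cdot 6084 - 2808}{20 + 6084 - 936} + \frac{83}{9}} = \sqrt{\frac{56 + 18252 - 2808}{5168} + \frac{83}{9}} = \sqrt{\frac{1}{5168} \cdot 15500 + \frac{83}{9}} = \sqrt{\frac{3875}{1292} + \frac{83}{9}} = \sqrt{\frac{142111}{11628}} = \frac{\sqrt{45901853}}{1938}$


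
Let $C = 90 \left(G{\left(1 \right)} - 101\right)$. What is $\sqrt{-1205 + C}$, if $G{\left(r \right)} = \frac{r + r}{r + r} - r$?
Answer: $i \sqrt{10295} \approx 101.46 i$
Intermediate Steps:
$G{\left(r \right)} = 1 - r$ ($G{\left(r \right)} = \frac{2 r}{2 r} - r = 2 r \frac{1}{2 r} - r = 1 - r$)
$C = -9090$ ($C = 90 \left(\left(1 - 1\right) - 101\right) = 90 \left(0 - 101\right) = 90 \left(-101\right) = -9090$)
$\sqrt{-1205 + C} = \sqrt{-1205 - 9090} = \sqrt{-10295} = i \sqrt{10295}$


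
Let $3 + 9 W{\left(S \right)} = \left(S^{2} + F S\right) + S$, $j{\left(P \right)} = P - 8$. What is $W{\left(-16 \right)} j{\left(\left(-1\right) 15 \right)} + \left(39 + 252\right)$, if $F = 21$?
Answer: $544$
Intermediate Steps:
$j{\left(P \right)} = -8 + P$
$W{\left(S \right)} = - \frac{1}{3} + \frac{S^{2}}{9} + \frac{22 S}{9}$ ($W{\left(S \right)} = - \frac{1}{3} + \frac{\left(S^{2} + 21 S\right) + S}{9} = - \frac{1}{3} + \frac{S^{2} + 22 S}{9} = - \frac{1}{3} + \left(\frac{S^{2}}{9} + \frac{22 S}{9}\right) = - \frac{1}{3} + \frac{S^{2}}{9} + \frac{22 S}{9}$)
$W{\left(-16 \right)} j{\left(\left(-1\right) 15 \right)} + \left(39 + 252\right) = \left(- \frac{1}{3} + \frac{\left(-16\right)^{2}}{9} + \frac{22}{9} \left(-16\right)\right) \left(-8 - 15\right) + \left(39 + 252\right) = \left(- \frac{1}{3} + \frac{1}{9} \cdot 256 - \frac{352}{9}\right) \left(-8 - 15\right) + 291 = \left(- \frac{1}{3} + \frac{256}{9} - \frac{352}{9}\right) \left(-23\right) + 291 = \left(-11\right) \left(-23\right) + 291 = 253 + 291 = 544$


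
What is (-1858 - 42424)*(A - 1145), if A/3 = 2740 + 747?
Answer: -412531112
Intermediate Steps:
A = 10461 (A = 3*(2740 + 747) = 3*3487 = 10461)
(-1858 - 42424)*(A - 1145) = (-1858 - 42424)*(10461 - 1145) = -44282*9316 = -412531112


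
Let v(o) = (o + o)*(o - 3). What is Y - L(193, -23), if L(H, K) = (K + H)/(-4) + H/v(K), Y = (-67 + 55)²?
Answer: 222861/1196 ≈ 186.34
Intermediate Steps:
v(o) = 2*o*(-3 + o) (v(o) = (2*o)*(-3 + o) = 2*o*(-3 + o))
Y = 144 (Y = (-12)² = 144)
L(H, K) = -H/4 - K/4 + H/(2*K*(-3 + K)) (L(H, K) = (K + H)/(-4) + H/((2*K*(-3 + K))) = (H + K)*(-¼) + H*(1/(2*K*(-3 + K))) = (-H/4 - K/4) + H/(2*K*(-3 + K)) = -H/4 - K/4 + H/(2*K*(-3 + K)))
Y - L(193, -23) = 144 - (2*193 - 1*(-23)*(-3 - 23)*(193 - 23))/(4*(-23)*(-3 - 23)) = 144 - (-1)*(386 - 1*(-23)*(-26)*170)/(4*23*(-26)) = 144 - (-1)*(-1)*(386 - 101660)/(4*23*26) = 144 - (-1)*(-1)*(-101274)/(4*23*26) = 144 - 1*(-50637/1196) = 144 + 50637/1196 = 222861/1196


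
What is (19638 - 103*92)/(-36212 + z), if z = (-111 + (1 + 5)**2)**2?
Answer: -10162/30587 ≈ -0.33223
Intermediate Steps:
z = 5625 (z = (-111 + 6**2)**2 = (-111 + 36)**2 = (-75)**2 = 5625)
(19638 - 103*92)/(-36212 + z) = (19638 - 103*92)/(-36212 + 5625) = (19638 - 9476)/(-30587) = 10162*(-1/30587) = -10162/30587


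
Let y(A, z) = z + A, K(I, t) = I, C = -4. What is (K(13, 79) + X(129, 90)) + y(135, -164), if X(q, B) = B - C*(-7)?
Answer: 46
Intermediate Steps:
y(A, z) = A + z
X(q, B) = -28 + B (X(q, B) = B - (-4)*(-7) = B - 1*28 = B - 28 = -28 + B)
(K(13, 79) + X(129, 90)) + y(135, -164) = (13 + (-28 + 90)) + (135 - 164) = (13 + 62) - 29 = 75 - 29 = 46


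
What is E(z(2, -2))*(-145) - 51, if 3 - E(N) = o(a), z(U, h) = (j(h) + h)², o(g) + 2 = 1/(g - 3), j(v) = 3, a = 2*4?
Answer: -747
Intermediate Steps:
a = 8
o(g) = -2 + 1/(-3 + g) (o(g) = -2 + 1/(g - 3) = -2 + 1/(-3 + g))
z(U, h) = (3 + h)²
E(N) = 24/5 (E(N) = 3 - (7 - 2*8)/(-3 + 8) = 3 - (7 - 16)/5 = 3 - (-9)/5 = 3 - 1*(-9/5) = 3 + 9/5 = 24/5)
E(z(2, -2))*(-145) - 51 = (24/5)*(-145) - 51 = -696 - 51 = -747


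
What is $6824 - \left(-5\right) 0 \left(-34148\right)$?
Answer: $6824$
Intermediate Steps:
$6824 - \left(-5\right) 0 \left(-34148\right) = 6824 - 0 \left(-34148\right) = 6824 - 0 = 6824 + 0 = 6824$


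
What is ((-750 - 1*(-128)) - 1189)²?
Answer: 3279721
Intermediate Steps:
((-750 - 1*(-128)) - 1189)² = ((-750 + 128) - 1189)² = (-622 - 1189)² = (-1811)² = 3279721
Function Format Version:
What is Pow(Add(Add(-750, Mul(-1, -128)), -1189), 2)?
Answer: 3279721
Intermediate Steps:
Pow(Add(Add(-750, Mul(-1, -128)), -1189), 2) = Pow(Add(Add(-750, 128), -1189), 2) = Pow(Add(-622, -1189), 2) = Pow(-1811, 2) = 3279721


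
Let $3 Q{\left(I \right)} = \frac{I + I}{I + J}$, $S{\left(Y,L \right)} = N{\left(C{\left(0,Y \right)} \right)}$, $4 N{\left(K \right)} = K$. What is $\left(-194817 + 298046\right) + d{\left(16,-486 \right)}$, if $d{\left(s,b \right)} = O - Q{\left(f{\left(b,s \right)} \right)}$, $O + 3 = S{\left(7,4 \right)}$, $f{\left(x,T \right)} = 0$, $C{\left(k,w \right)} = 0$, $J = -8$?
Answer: $103226$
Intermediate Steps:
$N{\left(K \right)} = \frac{K}{4}$
$S{\left(Y,L \right)} = 0$ ($S{\left(Y,L \right)} = \frac{1}{4} \cdot 0 = 0$)
$O = -3$ ($O = -3 + 0 = -3$)
$Q{\left(I \right)} = \frac{2 I}{3 \left(-8 + I\right)}$ ($Q{\left(I \right)} = \frac{\left(I + I\right) \frac{1}{I - 8}}{3} = \frac{2 I \frac{1}{-8 + I}}{3} = \frac{2 I}{3 \left(-8 + I\right)}$)
$d{\left(s,b \right)} = -3$ ($d{\left(s,b \right)} = -3 - \frac{2}{3} \cdot 0 \frac{1}{-8 + 0} = -3 - \frac{2}{3} \cdot 0 \frac{1}{-8} = -3 - \frac{2}{3} \cdot 0 \left(- \frac{1}{8}\right) = -3 - 0 = -3 + 0 = -3$)
$\left(-194817 + 298046\right) + d{\left(16,-486 \right)} = \left(-194817 + 298046\right) - 3 = 103229 - 3 = 103226$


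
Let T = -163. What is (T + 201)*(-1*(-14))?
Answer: 532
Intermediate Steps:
(T + 201)*(-1*(-14)) = (-163 + 201)*(-1*(-14)) = 38*14 = 532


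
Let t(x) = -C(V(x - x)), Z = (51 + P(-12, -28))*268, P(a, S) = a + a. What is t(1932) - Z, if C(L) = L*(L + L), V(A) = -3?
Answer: -7254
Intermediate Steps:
P(a, S) = 2*a
C(L) = 2*L**2 (C(L) = L*(2*L) = 2*L**2)
Z = 7236 (Z = (51 + 2*(-12))*268 = (51 - 24)*268 = 27*268 = 7236)
t(x) = -18 (t(x) = -2*(-3)**2 = -2*9 = -1*18 = -18)
t(1932) - Z = -18 - 1*7236 = -18 - 7236 = -7254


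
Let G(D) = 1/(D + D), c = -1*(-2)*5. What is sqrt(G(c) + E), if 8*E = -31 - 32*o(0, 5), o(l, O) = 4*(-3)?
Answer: sqrt(17670)/20 ≈ 6.6464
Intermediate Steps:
c = 10 (c = 2*5 = 10)
o(l, O) = -12
G(D) = 1/(2*D)
E = 353/8 (E = (-31 - 32*(-12))/8 = (-31 + 384)/8 = (1/8)*353 = 353/8 ≈ 44.125)
sqrt(G(c) + E) = sqrt((1/2)/10 + 353/8) = sqrt((1/2)*(1/10) + 353/8) = sqrt(1/20 + 353/8) = sqrt(1767/40) = sqrt(17670)/20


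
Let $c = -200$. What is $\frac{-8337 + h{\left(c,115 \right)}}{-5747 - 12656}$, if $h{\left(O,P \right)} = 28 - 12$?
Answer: $\frac{8321}{18403} \approx 0.45215$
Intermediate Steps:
$h{\left(O,P \right)} = 16$ ($h{\left(O,P \right)} = 28 - 12 = 16$)
$\frac{-8337 + h{\left(c,115 \right)}}{-5747 - 12656} = \frac{-8337 + 16}{-5747 - 12656} = - \frac{8321}{-18403} = \left(-8321\right) \left(- \frac{1}{18403}\right) = \frac{8321}{18403}$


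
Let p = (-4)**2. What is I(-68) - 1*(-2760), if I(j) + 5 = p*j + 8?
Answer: 1675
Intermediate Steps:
p = 16
I(j) = 3 + 16*j (I(j) = -5 + (16*j + 8) = -5 + (8 + 16*j) = 3 + 16*j)
I(-68) - 1*(-2760) = (3 + 16*(-68)) - 1*(-2760) = (3 - 1088) + 2760 = -1085 + 2760 = 1675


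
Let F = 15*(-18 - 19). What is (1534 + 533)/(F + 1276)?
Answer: 2067/721 ≈ 2.8669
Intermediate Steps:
F = -555 (F = 15*(-37) = -555)
(1534 + 533)/(F + 1276) = (1534 + 533)/(-555 + 1276) = 2067/721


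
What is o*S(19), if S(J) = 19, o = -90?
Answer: -1710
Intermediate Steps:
o*S(19) = -90*19 = -1710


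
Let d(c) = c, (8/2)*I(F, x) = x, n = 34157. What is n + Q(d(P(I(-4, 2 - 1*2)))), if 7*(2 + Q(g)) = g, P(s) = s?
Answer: 34155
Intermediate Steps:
I(F, x) = x/4
Q(g) = -2 + g/7
n + Q(d(P(I(-4, 2 - 1*2)))) = 34157 + (-2 + ((2 - 1*2)/4)/7) = 34157 + (-2 + ((2 - 2)/4)/7) = 34157 + (-2 + ((¼)*0)/7) = 34157 + (-2 + (⅐)*0) = 34157 + (-2 + 0) = 34157 - 2 = 34155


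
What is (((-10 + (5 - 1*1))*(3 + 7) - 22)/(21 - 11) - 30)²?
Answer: 36481/25 ≈ 1459.2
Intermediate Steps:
(((-10 + (5 - 1*1))*(3 + 7) - 22)/(21 - 11) - 30)² = (((-10 + (5 - 1))*10 - 22)/10 - 30)² = (((-10 + 4)*10 - 22)*(⅒) - 30)² = ((-6*10 - 22)*(⅒) - 30)² = ((-60 - 22)*(⅒) - 30)² = (-82*⅒ - 30)² = (-41/5 - 30)² = (-191/5)² = 36481/25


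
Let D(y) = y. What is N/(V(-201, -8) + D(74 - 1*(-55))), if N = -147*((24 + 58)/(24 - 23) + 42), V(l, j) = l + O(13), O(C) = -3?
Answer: 6076/25 ≈ 243.04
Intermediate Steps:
V(l, j) = -3 + l (V(l, j) = l - 3 = -3 + l)
N = -18228 (N = -147*(82/1 + 42) = -147*(82*1 + 42) = -147*(82 + 42) = -147*124 = -18228)
N/(V(-201, -8) + D(74 - 1*(-55))) = -18228/((-3 - 201) + (74 - 1*(-55))) = -18228/(-204 + (74 + 55)) = -18228/(-204 + 129) = -18228/(-75) = -18228*(-1/75) = 6076/25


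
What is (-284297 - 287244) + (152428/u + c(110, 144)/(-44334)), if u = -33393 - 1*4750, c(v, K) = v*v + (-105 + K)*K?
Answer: -483250708884791/845515881 ≈ -5.7155e+5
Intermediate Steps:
c(v, K) = v**2 + K*(-105 + K)
u = -38143 (u = -33393 - 4750 = -38143)
(-284297 - 287244) + (152428/u + c(110, 144)/(-44334)) = (-284297 - 287244) + (152428/(-38143) + (144**2 + 110**2 - 105*144)/(-44334)) = -571541 + (152428*(-1/38143) + (20736 + 12100 - 15120)*(-1/44334)) = -571541 + (-152428/38143 + 17716*(-1/44334)) = -571541 + (-152428/38143 - 8858/22167) = -571541 - 3716742170/845515881 = -483250708884791/845515881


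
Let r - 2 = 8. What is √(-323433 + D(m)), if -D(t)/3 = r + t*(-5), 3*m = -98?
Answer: I*√323953 ≈ 569.17*I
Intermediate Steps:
m = -98/3 (m = (⅓)*(-98) = -98/3 ≈ -32.667)
r = 10 (r = 2 + 8 = 10)
D(t) = -30 + 15*t (D(t) = -3*(10 + t*(-5)) = -3*(10 - 5*t) = -30 + 15*t)
√(-323433 + D(m)) = √(-323433 + (-30 + 15*(-98/3))) = √(-323433 + (-30 - 490)) = √(-323433 - 520) = √(-323953) = I*√323953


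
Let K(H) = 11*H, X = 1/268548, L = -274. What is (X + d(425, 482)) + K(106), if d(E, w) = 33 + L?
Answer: 248406901/268548 ≈ 925.00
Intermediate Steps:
X = 1/268548 ≈ 3.7237e-6
d(E, w) = -241 (d(E, w) = 33 - 274 = -241)
(X + d(425, 482)) + K(106) = (1/268548 - 241) + 11*106 = -64720067/268548 + 1166 = 248406901/268548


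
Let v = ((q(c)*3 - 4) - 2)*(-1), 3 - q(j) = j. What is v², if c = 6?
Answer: 225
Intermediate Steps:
q(j) = 3 - j
v = 15 (v = (((3 - 1*6)*3 - 4) - 2)*(-1) = (((3 - 6)*3 - 4) - 2)*(-1) = ((-3*3 - 4) - 2)*(-1) = ((-9 - 4) - 2)*(-1) = (-13 - 2)*(-1) = -15*(-1) = 15)
v² = 15² = 225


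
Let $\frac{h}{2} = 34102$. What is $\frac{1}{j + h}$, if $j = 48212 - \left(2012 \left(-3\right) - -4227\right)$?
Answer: $\frac{1}{118225} \approx 8.4584 \cdot 10^{-6}$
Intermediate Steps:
$h = 68204$ ($h = 2 \cdot 34102 = 68204$)
$j = 50021$ ($j = 48212 - \left(-6036 + 4227\right) = 48212 - -1809 = 48212 + 1809 = 50021$)
$\frac{1}{j + h} = \frac{1}{50021 + 68204} = \frac{1}{118225}$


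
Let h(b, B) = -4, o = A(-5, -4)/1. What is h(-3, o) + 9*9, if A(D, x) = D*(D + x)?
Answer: 77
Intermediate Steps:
o = 45 (o = -5*(-5 - 4)/1 = -5*(-9)*1 = 45*1 = 45)
h(-3, o) + 9*9 = -4 + 9*9 = -4 + 81 = 77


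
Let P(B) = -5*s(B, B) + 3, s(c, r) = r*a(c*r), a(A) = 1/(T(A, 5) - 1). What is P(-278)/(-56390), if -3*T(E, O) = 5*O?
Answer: 2043/789460 ≈ 0.0025878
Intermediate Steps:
T(E, O) = -5*O/3
a(A) = -3/28 (a(A) = 1/(-5/3*5 - 1) = 1/(-25/3 - 1) = 1/(-28/3) = -3/28)
s(c, r) = -3*r/28 (s(c, r) = r*(-3/28) = -3*r/28)
P(B) = 3 + 15*B/28 (P(B) = -(-15)*B/28 + 3 = 15*B/28 + 3 = 3 + 15*B/28)
P(-278)/(-56390) = (3 + (15/28)*(-278))/(-56390) = (3 - 2085/14)*(-1/56390) = -2043/14*(-1/56390) = 2043/789460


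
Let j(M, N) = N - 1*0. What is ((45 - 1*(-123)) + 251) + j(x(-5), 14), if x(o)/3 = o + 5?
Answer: 433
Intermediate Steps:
x(o) = 15 + 3*o (x(o) = 3*(o + 5) = 3*(5 + o) = 15 + 3*o)
j(M, N) = N (j(M, N) = N + 0 = N)
((45 - 1*(-123)) + 251) + j(x(-5), 14) = ((45 - 1*(-123)) + 251) + 14 = ((45 + 123) + 251) + 14 = (168 + 251) + 14 = 419 + 14 = 433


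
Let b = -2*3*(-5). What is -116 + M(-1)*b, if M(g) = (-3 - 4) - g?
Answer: -296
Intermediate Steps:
b = 30 (b = -6*(-5) = 30)
M(g) = -7 - g
-116 + M(-1)*b = -116 + (-7 - 1*(-1))*30 = -116 + (-7 + 1)*30 = -116 - 6*30 = -116 - 180 = -296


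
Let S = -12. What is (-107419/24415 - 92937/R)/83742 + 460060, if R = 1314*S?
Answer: 4943902407043442821/10746212248080 ≈ 4.6006e+5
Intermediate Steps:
R = -15768 (R = 1314*(-12) = -15768)
(-107419/24415 - 92937/R)/83742 + 460060 = (-107419/24415 - 92937/(-15768))/83742 + 460060 = (-107419*1/24415 - 92937*(-1/15768))*(1/83742) + 460060 = (-107419/24415 + 30979/5256)*(1/83742) + 460060 = (191758021/128325240)*(1/83742) + 460060 = 191758021/10746212248080 + 460060 = 4943902407043442821/10746212248080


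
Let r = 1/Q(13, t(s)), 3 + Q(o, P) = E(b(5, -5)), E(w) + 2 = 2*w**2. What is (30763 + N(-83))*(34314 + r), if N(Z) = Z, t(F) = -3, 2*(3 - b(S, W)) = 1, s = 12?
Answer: 3158272832/3 ≈ 1.0528e+9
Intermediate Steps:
b(S, W) = 5/2 (b(S, W) = 3 - 1/2*1 = 3 - 1/2 = 5/2)
E(w) = -2 + 2*w**2
Q(o, P) = 15/2 (Q(o, P) = -3 + (-2 + 2*(5/2)**2) = -3 + (-2 + 2*(25/4)) = -3 + (-2 + 25/2) = -3 + 21/2 = 15/2)
r = 2/15 (r = 1/(15/2) = 2/15 ≈ 0.13333)
(30763 + N(-83))*(34314 + r) = (30763 - 83)*(34314 + 2/15) = 30680*(514712/15) = 3158272832/3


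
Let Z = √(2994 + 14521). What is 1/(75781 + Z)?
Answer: 75781/5742742446 - √17515/5742742446 ≈ 1.3173e-5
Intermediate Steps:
Z = √17515 ≈ 132.34
1/(75781 + Z) = 1/(75781 + √17515)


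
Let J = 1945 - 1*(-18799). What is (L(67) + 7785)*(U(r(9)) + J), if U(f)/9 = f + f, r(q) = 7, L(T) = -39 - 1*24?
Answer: 161158140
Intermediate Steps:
L(T) = -63 (L(T) = -39 - 24 = -63)
J = 20744 (J = 1945 + 18799 = 20744)
U(f) = 18*f (U(f) = 9*(f + f) = 9*(2*f) = 18*f)
(L(67) + 7785)*(U(r(9)) + J) = (-63 + 7785)*(18*7 + 20744) = 7722*(126 + 20744) = 7722*20870 = 161158140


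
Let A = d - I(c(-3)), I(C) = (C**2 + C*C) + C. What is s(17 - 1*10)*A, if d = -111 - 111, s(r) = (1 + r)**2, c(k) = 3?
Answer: -15552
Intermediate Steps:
I(C) = C + 2*C**2 (I(C) = (C**2 + C**2) + C = 2*C**2 + C = C + 2*C**2)
d = -222
A = -243 (A = -222 - 3*(1 + 2*3) = -222 - 3*(1 + 6) = -222 - 3*7 = -222 - 1*21 = -222 - 21 = -243)
s(17 - 1*10)*A = (1 + (17 - 1*10))**2*(-243) = (1 + (17 - 10))**2*(-243) = (1 + 7)**2*(-243) = 8**2*(-243) = 64*(-243) = -15552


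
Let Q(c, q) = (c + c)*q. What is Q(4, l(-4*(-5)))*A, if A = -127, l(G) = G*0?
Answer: 0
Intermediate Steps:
l(G) = 0
Q(c, q) = 2*c*q (Q(c, q) = (2*c)*q = 2*c*q)
Q(4, l(-4*(-5)))*A = (2*4*0)*(-127) = 0*(-127) = 0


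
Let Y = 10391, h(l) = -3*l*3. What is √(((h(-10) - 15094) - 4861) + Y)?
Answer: I*√9474 ≈ 97.334*I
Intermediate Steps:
h(l) = -9*l
√(((h(-10) - 15094) - 4861) + Y) = √(((-9*(-10) - 15094) - 4861) + 10391) = √(((90 - 15094) - 4861) + 10391) = √((-15004 - 4861) + 10391) = √(-19865 + 10391) = √(-9474) = I*√9474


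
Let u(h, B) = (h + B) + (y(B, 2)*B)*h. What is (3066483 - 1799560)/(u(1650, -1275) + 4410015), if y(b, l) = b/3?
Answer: 1266923/898504140 ≈ 0.0014100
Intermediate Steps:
y(b, l) = b/3 (y(b, l) = b*(⅓) = b/3)
u(h, B) = B + h + h*B²/3 (u(h, B) = (h + B) + ((B/3)*B)*h = (B + h) + (B²/3)*h = (B + h) + h*B²/3 = B + h + h*B²/3)
(3066483 - 1799560)/(u(1650, -1275) + 4410015) = (3066483 - 1799560)/((-1275 + 1650 + (⅓)*1650*(-1275)²) + 4410015) = 1266923/((-1275 + 1650 + (⅓)*1650*1625625) + 4410015) = 1266923/((-1275 + 1650 + 894093750) + 4410015) = 1266923/(894094125 + 4410015) = 1266923/898504140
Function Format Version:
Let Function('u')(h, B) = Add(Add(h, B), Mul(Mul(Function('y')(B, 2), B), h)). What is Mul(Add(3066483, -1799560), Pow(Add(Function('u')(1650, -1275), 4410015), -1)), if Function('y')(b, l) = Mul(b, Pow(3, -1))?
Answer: Rational(1266923, 898504140) ≈ 0.0014100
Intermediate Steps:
Function('y')(b, l) = Mul(Rational(1, 3), b) (Function('y')(b, l) = Mul(b, Rational(1, 3)) = Mul(Rational(1, 3), b))
Function('u')(h, B) = Add(B, h, Mul(Rational(1, 3), h, Pow(B, 2))) (Function('u')(h, B) = Add(Add(h, B), Mul(Mul(Mul(Rational(1, 3), B), B), h)) = Add(Add(B, h), Mul(Mul(Rational(1, 3), Pow(B, 2)), h)) = Add(Add(B, h), Mul(Rational(1, 3), h, Pow(B, 2))) = Add(B, h, Mul(Rational(1, 3), h, Pow(B, 2))))
Mul(Add(3066483, -1799560), Pow(Add(Function('u')(1650, -1275), 4410015), -1)) = Mul(Add(3066483, -1799560), Pow(Add(Add(-1275, 1650, Mul(Rational(1, 3), 1650, Pow(-1275, 2))), 4410015), -1)) = Mul(1266923, Pow(Add(Add(-1275, 1650, Mul(Rational(1, 3), 1650, 1625625)), 4410015), -1)) = Mul(1266923, Pow(Add(Add(-1275, 1650, 894093750), 4410015), -1)) = Mul(1266923, Pow(Add(894094125, 4410015), -1)) = Mul(1266923, Pow(898504140, -1)) = Mul(1266923, Rational(1, 898504140)) = Rational(1266923, 898504140)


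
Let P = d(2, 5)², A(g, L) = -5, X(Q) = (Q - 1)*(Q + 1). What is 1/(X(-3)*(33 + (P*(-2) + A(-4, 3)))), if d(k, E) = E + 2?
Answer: -1/560 ≈ -0.0017857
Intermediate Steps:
d(k, E) = 2 + E
X(Q) = (1 + Q)*(-1 + Q) (X(Q) = (-1 + Q)*(1 + Q) = (1 + Q)*(-1 + Q))
P = 49 (P = (2 + 5)² = 7² = 49)
1/(X(-3)*(33 + (P*(-2) + A(-4, 3)))) = 1/((-1 + (-3)²)*(33 + (49*(-2) - 5))) = 1/((-1 + 9)*(33 + (-98 - 5))) = 1/(8*(33 - 103)) = 1/(8*(-70)) = 1/(-560) = -1/560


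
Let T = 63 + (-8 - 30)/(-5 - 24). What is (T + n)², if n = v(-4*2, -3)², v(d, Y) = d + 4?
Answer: 5424241/841 ≈ 6449.8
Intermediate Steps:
v(d, Y) = 4 + d
n = 16 (n = (4 - 4*2)² = (4 - 8)² = (-4)² = 16)
T = 1865/29 (T = 63 - 38/(-29) = 63 - 38*(-1/29) = 63 + 38/29 = 1865/29 ≈ 64.310)
(T + n)² = (1865/29 + 16)² = (2329/29)² = 5424241/841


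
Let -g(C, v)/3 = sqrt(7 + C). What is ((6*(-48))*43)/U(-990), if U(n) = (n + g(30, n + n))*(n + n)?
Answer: -688/108863 + 344*sqrt(37)/17962395 ≈ -0.0062034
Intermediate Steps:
g(C, v) = -3*sqrt(7 + C)
U(n) = 2*n*(n - 3*sqrt(37)) (U(n) = (n - 3*sqrt(7 + 30))*(n + n) = (n - 3*sqrt(37))*(2*n) = 2*n*(n - 3*sqrt(37)))
((6*(-48))*43)/U(-990) = ((6*(-48))*43)/((2*(-990)*(-990 - 3*sqrt(37)))) = (-288*43)/(1960200 + 5940*sqrt(37)) = -12384/(1960200 + 5940*sqrt(37))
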